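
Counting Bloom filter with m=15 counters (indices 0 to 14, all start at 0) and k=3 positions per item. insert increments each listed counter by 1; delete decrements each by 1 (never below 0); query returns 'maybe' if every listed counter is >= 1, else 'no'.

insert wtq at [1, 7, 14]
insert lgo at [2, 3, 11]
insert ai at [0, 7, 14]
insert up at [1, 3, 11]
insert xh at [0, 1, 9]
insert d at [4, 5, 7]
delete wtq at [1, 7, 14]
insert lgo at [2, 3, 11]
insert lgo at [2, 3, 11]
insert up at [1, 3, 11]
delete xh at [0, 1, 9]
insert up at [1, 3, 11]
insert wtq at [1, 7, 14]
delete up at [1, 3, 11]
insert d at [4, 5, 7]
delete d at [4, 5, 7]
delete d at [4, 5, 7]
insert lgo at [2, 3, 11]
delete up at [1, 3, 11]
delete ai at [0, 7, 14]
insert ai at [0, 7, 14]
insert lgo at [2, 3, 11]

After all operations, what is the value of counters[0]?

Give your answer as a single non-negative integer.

Answer: 1

Derivation:
Step 1: insert wtq at [1, 7, 14] -> counters=[0,1,0,0,0,0,0,1,0,0,0,0,0,0,1]
Step 2: insert lgo at [2, 3, 11] -> counters=[0,1,1,1,0,0,0,1,0,0,0,1,0,0,1]
Step 3: insert ai at [0, 7, 14] -> counters=[1,1,1,1,0,0,0,2,0,0,0,1,0,0,2]
Step 4: insert up at [1, 3, 11] -> counters=[1,2,1,2,0,0,0,2,0,0,0,2,0,0,2]
Step 5: insert xh at [0, 1, 9] -> counters=[2,3,1,2,0,0,0,2,0,1,0,2,0,0,2]
Step 6: insert d at [4, 5, 7] -> counters=[2,3,1,2,1,1,0,3,0,1,0,2,0,0,2]
Step 7: delete wtq at [1, 7, 14] -> counters=[2,2,1,2,1,1,0,2,0,1,0,2,0,0,1]
Step 8: insert lgo at [2, 3, 11] -> counters=[2,2,2,3,1,1,0,2,0,1,0,3,0,0,1]
Step 9: insert lgo at [2, 3, 11] -> counters=[2,2,3,4,1,1,0,2,0,1,0,4,0,0,1]
Step 10: insert up at [1, 3, 11] -> counters=[2,3,3,5,1,1,0,2,0,1,0,5,0,0,1]
Step 11: delete xh at [0, 1, 9] -> counters=[1,2,3,5,1,1,0,2,0,0,0,5,0,0,1]
Step 12: insert up at [1, 3, 11] -> counters=[1,3,3,6,1,1,0,2,0,0,0,6,0,0,1]
Step 13: insert wtq at [1, 7, 14] -> counters=[1,4,3,6,1,1,0,3,0,0,0,6,0,0,2]
Step 14: delete up at [1, 3, 11] -> counters=[1,3,3,5,1,1,0,3,0,0,0,5,0,0,2]
Step 15: insert d at [4, 5, 7] -> counters=[1,3,3,5,2,2,0,4,0,0,0,5,0,0,2]
Step 16: delete d at [4, 5, 7] -> counters=[1,3,3,5,1,1,0,3,0,0,0,5,0,0,2]
Step 17: delete d at [4, 5, 7] -> counters=[1,3,3,5,0,0,0,2,0,0,0,5,0,0,2]
Step 18: insert lgo at [2, 3, 11] -> counters=[1,3,4,6,0,0,0,2,0,0,0,6,0,0,2]
Step 19: delete up at [1, 3, 11] -> counters=[1,2,4,5,0,0,0,2,0,0,0,5,0,0,2]
Step 20: delete ai at [0, 7, 14] -> counters=[0,2,4,5,0,0,0,1,0,0,0,5,0,0,1]
Step 21: insert ai at [0, 7, 14] -> counters=[1,2,4,5,0,0,0,2,0,0,0,5,0,0,2]
Step 22: insert lgo at [2, 3, 11] -> counters=[1,2,5,6,0,0,0,2,0,0,0,6,0,0,2]
Final counters=[1,2,5,6,0,0,0,2,0,0,0,6,0,0,2] -> counters[0]=1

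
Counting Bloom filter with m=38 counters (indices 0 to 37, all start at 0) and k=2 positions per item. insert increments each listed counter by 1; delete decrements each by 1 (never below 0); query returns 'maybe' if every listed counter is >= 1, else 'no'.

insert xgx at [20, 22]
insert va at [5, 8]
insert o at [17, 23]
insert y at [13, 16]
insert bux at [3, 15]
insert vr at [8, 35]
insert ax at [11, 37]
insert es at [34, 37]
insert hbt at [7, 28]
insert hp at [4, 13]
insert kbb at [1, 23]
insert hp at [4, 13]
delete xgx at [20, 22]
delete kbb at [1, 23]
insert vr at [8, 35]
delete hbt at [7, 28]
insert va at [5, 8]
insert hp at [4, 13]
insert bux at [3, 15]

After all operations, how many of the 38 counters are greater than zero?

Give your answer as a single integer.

Step 1: insert xgx at [20, 22] -> counters=[0,0,0,0,0,0,0,0,0,0,0,0,0,0,0,0,0,0,0,0,1,0,1,0,0,0,0,0,0,0,0,0,0,0,0,0,0,0]
Step 2: insert va at [5, 8] -> counters=[0,0,0,0,0,1,0,0,1,0,0,0,0,0,0,0,0,0,0,0,1,0,1,0,0,0,0,0,0,0,0,0,0,0,0,0,0,0]
Step 3: insert o at [17, 23] -> counters=[0,0,0,0,0,1,0,0,1,0,0,0,0,0,0,0,0,1,0,0,1,0,1,1,0,0,0,0,0,0,0,0,0,0,0,0,0,0]
Step 4: insert y at [13, 16] -> counters=[0,0,0,0,0,1,0,0,1,0,0,0,0,1,0,0,1,1,0,0,1,0,1,1,0,0,0,0,0,0,0,0,0,0,0,0,0,0]
Step 5: insert bux at [3, 15] -> counters=[0,0,0,1,0,1,0,0,1,0,0,0,0,1,0,1,1,1,0,0,1,0,1,1,0,0,0,0,0,0,0,0,0,0,0,0,0,0]
Step 6: insert vr at [8, 35] -> counters=[0,0,0,1,0,1,0,0,2,0,0,0,0,1,0,1,1,1,0,0,1,0,1,1,0,0,0,0,0,0,0,0,0,0,0,1,0,0]
Step 7: insert ax at [11, 37] -> counters=[0,0,0,1,0,1,0,0,2,0,0,1,0,1,0,1,1,1,0,0,1,0,1,1,0,0,0,0,0,0,0,0,0,0,0,1,0,1]
Step 8: insert es at [34, 37] -> counters=[0,0,0,1,0,1,0,0,2,0,0,1,0,1,0,1,1,1,0,0,1,0,1,1,0,0,0,0,0,0,0,0,0,0,1,1,0,2]
Step 9: insert hbt at [7, 28] -> counters=[0,0,0,1,0,1,0,1,2,0,0,1,0,1,0,1,1,1,0,0,1,0,1,1,0,0,0,0,1,0,0,0,0,0,1,1,0,2]
Step 10: insert hp at [4, 13] -> counters=[0,0,0,1,1,1,0,1,2,0,0,1,0,2,0,1,1,1,0,0,1,0,1,1,0,0,0,0,1,0,0,0,0,0,1,1,0,2]
Step 11: insert kbb at [1, 23] -> counters=[0,1,0,1,1,1,0,1,2,0,0,1,0,2,0,1,1,1,0,0,1,0,1,2,0,0,0,0,1,0,0,0,0,0,1,1,0,2]
Step 12: insert hp at [4, 13] -> counters=[0,1,0,1,2,1,0,1,2,0,0,1,0,3,0,1,1,1,0,0,1,0,1,2,0,0,0,0,1,0,0,0,0,0,1,1,0,2]
Step 13: delete xgx at [20, 22] -> counters=[0,1,0,1,2,1,0,1,2,0,0,1,0,3,0,1,1,1,0,0,0,0,0,2,0,0,0,0,1,0,0,0,0,0,1,1,0,2]
Step 14: delete kbb at [1, 23] -> counters=[0,0,0,1,2,1,0,1,2,0,0,1,0,3,0,1,1,1,0,0,0,0,0,1,0,0,0,0,1,0,0,0,0,0,1,1,0,2]
Step 15: insert vr at [8, 35] -> counters=[0,0,0,1,2,1,0,1,3,0,0,1,0,3,0,1,1,1,0,0,0,0,0,1,0,0,0,0,1,0,0,0,0,0,1,2,0,2]
Step 16: delete hbt at [7, 28] -> counters=[0,0,0,1,2,1,0,0,3,0,0,1,0,3,0,1,1,1,0,0,0,0,0,1,0,0,0,0,0,0,0,0,0,0,1,2,0,2]
Step 17: insert va at [5, 8] -> counters=[0,0,0,1,2,2,0,0,4,0,0,1,0,3,0,1,1,1,0,0,0,0,0,1,0,0,0,0,0,0,0,0,0,0,1,2,0,2]
Step 18: insert hp at [4, 13] -> counters=[0,0,0,1,3,2,0,0,4,0,0,1,0,4,0,1,1,1,0,0,0,0,0,1,0,0,0,0,0,0,0,0,0,0,1,2,0,2]
Step 19: insert bux at [3, 15] -> counters=[0,0,0,2,3,2,0,0,4,0,0,1,0,4,0,2,1,1,0,0,0,0,0,1,0,0,0,0,0,0,0,0,0,0,1,2,0,2]
Final counters=[0,0,0,2,3,2,0,0,4,0,0,1,0,4,0,2,1,1,0,0,0,0,0,1,0,0,0,0,0,0,0,0,0,0,1,2,0,2] -> 13 nonzero

Answer: 13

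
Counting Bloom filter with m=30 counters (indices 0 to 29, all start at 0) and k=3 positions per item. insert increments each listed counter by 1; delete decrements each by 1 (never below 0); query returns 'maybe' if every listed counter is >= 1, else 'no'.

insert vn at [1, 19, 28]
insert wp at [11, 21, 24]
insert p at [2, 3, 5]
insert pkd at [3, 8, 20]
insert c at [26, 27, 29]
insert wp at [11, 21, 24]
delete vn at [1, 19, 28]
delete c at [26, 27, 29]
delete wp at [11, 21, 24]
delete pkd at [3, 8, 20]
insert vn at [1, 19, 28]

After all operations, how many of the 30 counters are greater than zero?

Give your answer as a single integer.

Step 1: insert vn at [1, 19, 28] -> counters=[0,1,0,0,0,0,0,0,0,0,0,0,0,0,0,0,0,0,0,1,0,0,0,0,0,0,0,0,1,0]
Step 2: insert wp at [11, 21, 24] -> counters=[0,1,0,0,0,0,0,0,0,0,0,1,0,0,0,0,0,0,0,1,0,1,0,0,1,0,0,0,1,0]
Step 3: insert p at [2, 3, 5] -> counters=[0,1,1,1,0,1,0,0,0,0,0,1,0,0,0,0,0,0,0,1,0,1,0,0,1,0,0,0,1,0]
Step 4: insert pkd at [3, 8, 20] -> counters=[0,1,1,2,0,1,0,0,1,0,0,1,0,0,0,0,0,0,0,1,1,1,0,0,1,0,0,0,1,0]
Step 5: insert c at [26, 27, 29] -> counters=[0,1,1,2,0,1,0,0,1,0,0,1,0,0,0,0,0,0,0,1,1,1,0,0,1,0,1,1,1,1]
Step 6: insert wp at [11, 21, 24] -> counters=[0,1,1,2,0,1,0,0,1,0,0,2,0,0,0,0,0,0,0,1,1,2,0,0,2,0,1,1,1,1]
Step 7: delete vn at [1, 19, 28] -> counters=[0,0,1,2,0,1,0,0,1,0,0,2,0,0,0,0,0,0,0,0,1,2,0,0,2,0,1,1,0,1]
Step 8: delete c at [26, 27, 29] -> counters=[0,0,1,2,0,1,0,0,1,0,0,2,0,0,0,0,0,0,0,0,1,2,0,0,2,0,0,0,0,0]
Step 9: delete wp at [11, 21, 24] -> counters=[0,0,1,2,0,1,0,0,1,0,0,1,0,0,0,0,0,0,0,0,1,1,0,0,1,0,0,0,0,0]
Step 10: delete pkd at [3, 8, 20] -> counters=[0,0,1,1,0,1,0,0,0,0,0,1,0,0,0,0,0,0,0,0,0,1,0,0,1,0,0,0,0,0]
Step 11: insert vn at [1, 19, 28] -> counters=[0,1,1,1,0,1,0,0,0,0,0,1,0,0,0,0,0,0,0,1,0,1,0,0,1,0,0,0,1,0]
Final counters=[0,1,1,1,0,1,0,0,0,0,0,1,0,0,0,0,0,0,0,1,0,1,0,0,1,0,0,0,1,0] -> 9 nonzero

Answer: 9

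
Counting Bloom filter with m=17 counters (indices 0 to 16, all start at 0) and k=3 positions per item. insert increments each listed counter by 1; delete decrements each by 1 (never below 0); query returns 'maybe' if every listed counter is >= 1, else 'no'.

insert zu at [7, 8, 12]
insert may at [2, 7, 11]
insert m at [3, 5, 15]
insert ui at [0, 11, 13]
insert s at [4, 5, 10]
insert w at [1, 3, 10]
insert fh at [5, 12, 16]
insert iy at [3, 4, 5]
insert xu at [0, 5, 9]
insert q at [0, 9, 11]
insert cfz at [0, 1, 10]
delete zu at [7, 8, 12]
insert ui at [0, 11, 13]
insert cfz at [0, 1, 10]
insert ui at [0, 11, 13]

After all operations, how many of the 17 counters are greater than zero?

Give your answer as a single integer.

Step 1: insert zu at [7, 8, 12] -> counters=[0,0,0,0,0,0,0,1,1,0,0,0,1,0,0,0,0]
Step 2: insert may at [2, 7, 11] -> counters=[0,0,1,0,0,0,0,2,1,0,0,1,1,0,0,0,0]
Step 3: insert m at [3, 5, 15] -> counters=[0,0,1,1,0,1,0,2,1,0,0,1,1,0,0,1,0]
Step 4: insert ui at [0, 11, 13] -> counters=[1,0,1,1,0,1,0,2,1,0,0,2,1,1,0,1,0]
Step 5: insert s at [4, 5, 10] -> counters=[1,0,1,1,1,2,0,2,1,0,1,2,1,1,0,1,0]
Step 6: insert w at [1, 3, 10] -> counters=[1,1,1,2,1,2,0,2,1,0,2,2,1,1,0,1,0]
Step 7: insert fh at [5, 12, 16] -> counters=[1,1,1,2,1,3,0,2,1,0,2,2,2,1,0,1,1]
Step 8: insert iy at [3, 4, 5] -> counters=[1,1,1,3,2,4,0,2,1,0,2,2,2,1,0,1,1]
Step 9: insert xu at [0, 5, 9] -> counters=[2,1,1,3,2,5,0,2,1,1,2,2,2,1,0,1,1]
Step 10: insert q at [0, 9, 11] -> counters=[3,1,1,3,2,5,0,2,1,2,2,3,2,1,0,1,1]
Step 11: insert cfz at [0, 1, 10] -> counters=[4,2,1,3,2,5,0,2,1,2,3,3,2,1,0,1,1]
Step 12: delete zu at [7, 8, 12] -> counters=[4,2,1,3,2,5,0,1,0,2,3,3,1,1,0,1,1]
Step 13: insert ui at [0, 11, 13] -> counters=[5,2,1,3,2,5,0,1,0,2,3,4,1,2,0,1,1]
Step 14: insert cfz at [0, 1, 10] -> counters=[6,3,1,3,2,5,0,1,0,2,4,4,1,2,0,1,1]
Step 15: insert ui at [0, 11, 13] -> counters=[7,3,1,3,2,5,0,1,0,2,4,5,1,3,0,1,1]
Final counters=[7,3,1,3,2,5,0,1,0,2,4,5,1,3,0,1,1] -> 14 nonzero

Answer: 14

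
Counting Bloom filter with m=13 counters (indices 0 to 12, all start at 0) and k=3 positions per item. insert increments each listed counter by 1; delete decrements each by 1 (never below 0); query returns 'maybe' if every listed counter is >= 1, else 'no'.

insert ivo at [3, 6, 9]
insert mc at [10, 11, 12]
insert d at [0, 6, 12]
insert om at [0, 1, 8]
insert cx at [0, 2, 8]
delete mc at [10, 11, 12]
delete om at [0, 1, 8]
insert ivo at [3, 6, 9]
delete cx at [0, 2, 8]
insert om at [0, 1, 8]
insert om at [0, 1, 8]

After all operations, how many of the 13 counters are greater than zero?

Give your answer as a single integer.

Answer: 7

Derivation:
Step 1: insert ivo at [3, 6, 9] -> counters=[0,0,0,1,0,0,1,0,0,1,0,0,0]
Step 2: insert mc at [10, 11, 12] -> counters=[0,0,0,1,0,0,1,0,0,1,1,1,1]
Step 3: insert d at [0, 6, 12] -> counters=[1,0,0,1,0,0,2,0,0,1,1,1,2]
Step 4: insert om at [0, 1, 8] -> counters=[2,1,0,1,0,0,2,0,1,1,1,1,2]
Step 5: insert cx at [0, 2, 8] -> counters=[3,1,1,1,0,0,2,0,2,1,1,1,2]
Step 6: delete mc at [10, 11, 12] -> counters=[3,1,1,1,0,0,2,0,2,1,0,0,1]
Step 7: delete om at [0, 1, 8] -> counters=[2,0,1,1,0,0,2,0,1,1,0,0,1]
Step 8: insert ivo at [3, 6, 9] -> counters=[2,0,1,2,0,0,3,0,1,2,0,0,1]
Step 9: delete cx at [0, 2, 8] -> counters=[1,0,0,2,0,0,3,0,0,2,0,0,1]
Step 10: insert om at [0, 1, 8] -> counters=[2,1,0,2,0,0,3,0,1,2,0,0,1]
Step 11: insert om at [0, 1, 8] -> counters=[3,2,0,2,0,0,3,0,2,2,0,0,1]
Final counters=[3,2,0,2,0,0,3,0,2,2,0,0,1] -> 7 nonzero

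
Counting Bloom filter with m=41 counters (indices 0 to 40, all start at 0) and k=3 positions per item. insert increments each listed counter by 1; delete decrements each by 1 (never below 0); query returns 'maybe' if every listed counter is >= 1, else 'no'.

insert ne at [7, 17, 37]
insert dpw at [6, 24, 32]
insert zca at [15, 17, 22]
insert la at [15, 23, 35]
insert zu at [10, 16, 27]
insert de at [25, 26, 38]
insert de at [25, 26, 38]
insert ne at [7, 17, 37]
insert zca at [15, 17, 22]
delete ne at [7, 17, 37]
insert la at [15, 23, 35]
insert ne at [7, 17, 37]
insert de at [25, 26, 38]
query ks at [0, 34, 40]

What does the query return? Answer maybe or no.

Step 1: insert ne at [7, 17, 37] -> counters=[0,0,0,0,0,0,0,1,0,0,0,0,0,0,0,0,0,1,0,0,0,0,0,0,0,0,0,0,0,0,0,0,0,0,0,0,0,1,0,0,0]
Step 2: insert dpw at [6, 24, 32] -> counters=[0,0,0,0,0,0,1,1,0,0,0,0,0,0,0,0,0,1,0,0,0,0,0,0,1,0,0,0,0,0,0,0,1,0,0,0,0,1,0,0,0]
Step 3: insert zca at [15, 17, 22] -> counters=[0,0,0,0,0,0,1,1,0,0,0,0,0,0,0,1,0,2,0,0,0,0,1,0,1,0,0,0,0,0,0,0,1,0,0,0,0,1,0,0,0]
Step 4: insert la at [15, 23, 35] -> counters=[0,0,0,0,0,0,1,1,0,0,0,0,0,0,0,2,0,2,0,0,0,0,1,1,1,0,0,0,0,0,0,0,1,0,0,1,0,1,0,0,0]
Step 5: insert zu at [10, 16, 27] -> counters=[0,0,0,0,0,0,1,1,0,0,1,0,0,0,0,2,1,2,0,0,0,0,1,1,1,0,0,1,0,0,0,0,1,0,0,1,0,1,0,0,0]
Step 6: insert de at [25, 26, 38] -> counters=[0,0,0,0,0,0,1,1,0,0,1,0,0,0,0,2,1,2,0,0,0,0,1,1,1,1,1,1,0,0,0,0,1,0,0,1,0,1,1,0,0]
Step 7: insert de at [25, 26, 38] -> counters=[0,0,0,0,0,0,1,1,0,0,1,0,0,0,0,2,1,2,0,0,0,0,1,1,1,2,2,1,0,0,0,0,1,0,0,1,0,1,2,0,0]
Step 8: insert ne at [7, 17, 37] -> counters=[0,0,0,0,0,0,1,2,0,0,1,0,0,0,0,2,1,3,0,0,0,0,1,1,1,2,2,1,0,0,0,0,1,0,0,1,0,2,2,0,0]
Step 9: insert zca at [15, 17, 22] -> counters=[0,0,0,0,0,0,1,2,0,0,1,0,0,0,0,3,1,4,0,0,0,0,2,1,1,2,2,1,0,0,0,0,1,0,0,1,0,2,2,0,0]
Step 10: delete ne at [7, 17, 37] -> counters=[0,0,0,0,0,0,1,1,0,0,1,0,0,0,0,3,1,3,0,0,0,0,2,1,1,2,2,1,0,0,0,0,1,0,0,1,0,1,2,0,0]
Step 11: insert la at [15, 23, 35] -> counters=[0,0,0,0,0,0,1,1,0,0,1,0,0,0,0,4,1,3,0,0,0,0,2,2,1,2,2,1,0,0,0,0,1,0,0,2,0,1,2,0,0]
Step 12: insert ne at [7, 17, 37] -> counters=[0,0,0,0,0,0,1,2,0,0,1,0,0,0,0,4,1,4,0,0,0,0,2,2,1,2,2,1,0,0,0,0,1,0,0,2,0,2,2,0,0]
Step 13: insert de at [25, 26, 38] -> counters=[0,0,0,0,0,0,1,2,0,0,1,0,0,0,0,4,1,4,0,0,0,0,2,2,1,3,3,1,0,0,0,0,1,0,0,2,0,2,3,0,0]
Query ks: check counters[0]=0 counters[34]=0 counters[40]=0 -> no

Answer: no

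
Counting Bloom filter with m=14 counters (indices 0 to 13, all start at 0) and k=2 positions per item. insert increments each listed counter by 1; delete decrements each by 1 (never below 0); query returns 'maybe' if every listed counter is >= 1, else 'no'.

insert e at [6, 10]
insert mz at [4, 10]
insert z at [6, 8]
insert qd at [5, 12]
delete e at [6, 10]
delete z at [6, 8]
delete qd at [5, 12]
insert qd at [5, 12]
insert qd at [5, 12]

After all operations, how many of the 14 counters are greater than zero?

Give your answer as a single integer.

Answer: 4

Derivation:
Step 1: insert e at [6, 10] -> counters=[0,0,0,0,0,0,1,0,0,0,1,0,0,0]
Step 2: insert mz at [4, 10] -> counters=[0,0,0,0,1,0,1,0,0,0,2,0,0,0]
Step 3: insert z at [6, 8] -> counters=[0,0,0,0,1,0,2,0,1,0,2,0,0,0]
Step 4: insert qd at [5, 12] -> counters=[0,0,0,0,1,1,2,0,1,0,2,0,1,0]
Step 5: delete e at [6, 10] -> counters=[0,0,0,0,1,1,1,0,1,0,1,0,1,0]
Step 6: delete z at [6, 8] -> counters=[0,0,0,0,1,1,0,0,0,0,1,0,1,0]
Step 7: delete qd at [5, 12] -> counters=[0,0,0,0,1,0,0,0,0,0,1,0,0,0]
Step 8: insert qd at [5, 12] -> counters=[0,0,0,0,1,1,0,0,0,0,1,0,1,0]
Step 9: insert qd at [5, 12] -> counters=[0,0,0,0,1,2,0,0,0,0,1,0,2,0]
Final counters=[0,0,0,0,1,2,0,0,0,0,1,0,2,0] -> 4 nonzero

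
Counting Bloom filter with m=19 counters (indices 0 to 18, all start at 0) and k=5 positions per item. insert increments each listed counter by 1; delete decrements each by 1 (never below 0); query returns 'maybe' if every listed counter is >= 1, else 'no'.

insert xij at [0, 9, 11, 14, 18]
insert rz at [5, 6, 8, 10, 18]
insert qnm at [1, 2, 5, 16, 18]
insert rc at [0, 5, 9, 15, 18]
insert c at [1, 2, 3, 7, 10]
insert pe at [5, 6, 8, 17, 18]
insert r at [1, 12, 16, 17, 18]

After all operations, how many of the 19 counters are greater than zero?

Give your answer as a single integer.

Step 1: insert xij at [0, 9, 11, 14, 18] -> counters=[1,0,0,0,0,0,0,0,0,1,0,1,0,0,1,0,0,0,1]
Step 2: insert rz at [5, 6, 8, 10, 18] -> counters=[1,0,0,0,0,1,1,0,1,1,1,1,0,0,1,0,0,0,2]
Step 3: insert qnm at [1, 2, 5, 16, 18] -> counters=[1,1,1,0,0,2,1,0,1,1,1,1,0,0,1,0,1,0,3]
Step 4: insert rc at [0, 5, 9, 15, 18] -> counters=[2,1,1,0,0,3,1,0,1,2,1,1,0,0,1,1,1,0,4]
Step 5: insert c at [1, 2, 3, 7, 10] -> counters=[2,2,2,1,0,3,1,1,1,2,2,1,0,0,1,1,1,0,4]
Step 6: insert pe at [5, 6, 8, 17, 18] -> counters=[2,2,2,1,0,4,2,1,2,2,2,1,0,0,1,1,1,1,5]
Step 7: insert r at [1, 12, 16, 17, 18] -> counters=[2,3,2,1,0,4,2,1,2,2,2,1,1,0,1,1,2,2,6]
Final counters=[2,3,2,1,0,4,2,1,2,2,2,1,1,0,1,1,2,2,6] -> 17 nonzero

Answer: 17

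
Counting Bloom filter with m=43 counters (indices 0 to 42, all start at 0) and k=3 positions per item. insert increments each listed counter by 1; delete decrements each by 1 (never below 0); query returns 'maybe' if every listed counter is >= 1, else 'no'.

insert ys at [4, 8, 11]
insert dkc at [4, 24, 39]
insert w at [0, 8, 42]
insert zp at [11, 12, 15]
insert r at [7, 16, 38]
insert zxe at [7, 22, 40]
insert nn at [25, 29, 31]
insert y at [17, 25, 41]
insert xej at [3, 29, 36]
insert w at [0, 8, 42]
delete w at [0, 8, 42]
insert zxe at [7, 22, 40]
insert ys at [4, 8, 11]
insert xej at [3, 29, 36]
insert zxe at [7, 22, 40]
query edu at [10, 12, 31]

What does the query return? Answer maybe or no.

Step 1: insert ys at [4, 8, 11] -> counters=[0,0,0,0,1,0,0,0,1,0,0,1,0,0,0,0,0,0,0,0,0,0,0,0,0,0,0,0,0,0,0,0,0,0,0,0,0,0,0,0,0,0,0]
Step 2: insert dkc at [4, 24, 39] -> counters=[0,0,0,0,2,0,0,0,1,0,0,1,0,0,0,0,0,0,0,0,0,0,0,0,1,0,0,0,0,0,0,0,0,0,0,0,0,0,0,1,0,0,0]
Step 3: insert w at [0, 8, 42] -> counters=[1,0,0,0,2,0,0,0,2,0,0,1,0,0,0,0,0,0,0,0,0,0,0,0,1,0,0,0,0,0,0,0,0,0,0,0,0,0,0,1,0,0,1]
Step 4: insert zp at [11, 12, 15] -> counters=[1,0,0,0,2,0,0,0,2,0,0,2,1,0,0,1,0,0,0,0,0,0,0,0,1,0,0,0,0,0,0,0,0,0,0,0,0,0,0,1,0,0,1]
Step 5: insert r at [7, 16, 38] -> counters=[1,0,0,0,2,0,0,1,2,0,0,2,1,0,0,1,1,0,0,0,0,0,0,0,1,0,0,0,0,0,0,0,0,0,0,0,0,0,1,1,0,0,1]
Step 6: insert zxe at [7, 22, 40] -> counters=[1,0,0,0,2,0,0,2,2,0,0,2,1,0,0,1,1,0,0,0,0,0,1,0,1,0,0,0,0,0,0,0,0,0,0,0,0,0,1,1,1,0,1]
Step 7: insert nn at [25, 29, 31] -> counters=[1,0,0,0,2,0,0,2,2,0,0,2,1,0,0,1,1,0,0,0,0,0,1,0,1,1,0,0,0,1,0,1,0,0,0,0,0,0,1,1,1,0,1]
Step 8: insert y at [17, 25, 41] -> counters=[1,0,0,0,2,0,0,2,2,0,0,2,1,0,0,1,1,1,0,0,0,0,1,0,1,2,0,0,0,1,0,1,0,0,0,0,0,0,1,1,1,1,1]
Step 9: insert xej at [3, 29, 36] -> counters=[1,0,0,1,2,0,0,2,2,0,0,2,1,0,0,1,1,1,0,0,0,0,1,0,1,2,0,0,0,2,0,1,0,0,0,0,1,0,1,1,1,1,1]
Step 10: insert w at [0, 8, 42] -> counters=[2,0,0,1,2,0,0,2,3,0,0,2,1,0,0,1,1,1,0,0,0,0,1,0,1,2,0,0,0,2,0,1,0,0,0,0,1,0,1,1,1,1,2]
Step 11: delete w at [0, 8, 42] -> counters=[1,0,0,1,2,0,0,2,2,0,0,2,1,0,0,1,1,1,0,0,0,0,1,0,1,2,0,0,0,2,0,1,0,0,0,0,1,0,1,1,1,1,1]
Step 12: insert zxe at [7, 22, 40] -> counters=[1,0,0,1,2,0,0,3,2,0,0,2,1,0,0,1,1,1,0,0,0,0,2,0,1,2,0,0,0,2,0,1,0,0,0,0,1,0,1,1,2,1,1]
Step 13: insert ys at [4, 8, 11] -> counters=[1,0,0,1,3,0,0,3,3,0,0,3,1,0,0,1,1,1,0,0,0,0,2,0,1,2,0,0,0,2,0,1,0,0,0,0,1,0,1,1,2,1,1]
Step 14: insert xej at [3, 29, 36] -> counters=[1,0,0,2,3,0,0,3,3,0,0,3,1,0,0,1,1,1,0,0,0,0,2,0,1,2,0,0,0,3,0,1,0,0,0,0,2,0,1,1,2,1,1]
Step 15: insert zxe at [7, 22, 40] -> counters=[1,0,0,2,3,0,0,4,3,0,0,3,1,0,0,1,1,1,0,0,0,0,3,0,1,2,0,0,0,3,0,1,0,0,0,0,2,0,1,1,3,1,1]
Query edu: check counters[10]=0 counters[12]=1 counters[31]=1 -> no

Answer: no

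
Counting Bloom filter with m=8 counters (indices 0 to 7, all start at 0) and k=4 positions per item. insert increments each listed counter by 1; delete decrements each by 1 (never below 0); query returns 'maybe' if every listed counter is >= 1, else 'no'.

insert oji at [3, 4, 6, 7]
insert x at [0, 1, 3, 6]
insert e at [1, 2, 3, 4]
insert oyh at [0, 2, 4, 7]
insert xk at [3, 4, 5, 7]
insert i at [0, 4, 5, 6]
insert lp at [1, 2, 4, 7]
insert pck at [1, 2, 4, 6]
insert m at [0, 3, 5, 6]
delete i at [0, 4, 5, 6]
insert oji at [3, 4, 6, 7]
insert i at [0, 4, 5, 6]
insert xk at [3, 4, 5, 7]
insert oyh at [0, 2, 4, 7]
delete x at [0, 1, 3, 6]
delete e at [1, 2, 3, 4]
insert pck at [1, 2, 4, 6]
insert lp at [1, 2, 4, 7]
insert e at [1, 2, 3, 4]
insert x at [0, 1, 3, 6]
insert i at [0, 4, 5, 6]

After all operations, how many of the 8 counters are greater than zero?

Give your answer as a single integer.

Step 1: insert oji at [3, 4, 6, 7] -> counters=[0,0,0,1,1,0,1,1]
Step 2: insert x at [0, 1, 3, 6] -> counters=[1,1,0,2,1,0,2,1]
Step 3: insert e at [1, 2, 3, 4] -> counters=[1,2,1,3,2,0,2,1]
Step 4: insert oyh at [0, 2, 4, 7] -> counters=[2,2,2,3,3,0,2,2]
Step 5: insert xk at [3, 4, 5, 7] -> counters=[2,2,2,4,4,1,2,3]
Step 6: insert i at [0, 4, 5, 6] -> counters=[3,2,2,4,5,2,3,3]
Step 7: insert lp at [1, 2, 4, 7] -> counters=[3,3,3,4,6,2,3,4]
Step 8: insert pck at [1, 2, 4, 6] -> counters=[3,4,4,4,7,2,4,4]
Step 9: insert m at [0, 3, 5, 6] -> counters=[4,4,4,5,7,3,5,4]
Step 10: delete i at [0, 4, 5, 6] -> counters=[3,4,4,5,6,2,4,4]
Step 11: insert oji at [3, 4, 6, 7] -> counters=[3,4,4,6,7,2,5,5]
Step 12: insert i at [0, 4, 5, 6] -> counters=[4,4,4,6,8,3,6,5]
Step 13: insert xk at [3, 4, 5, 7] -> counters=[4,4,4,7,9,4,6,6]
Step 14: insert oyh at [0, 2, 4, 7] -> counters=[5,4,5,7,10,4,6,7]
Step 15: delete x at [0, 1, 3, 6] -> counters=[4,3,5,6,10,4,5,7]
Step 16: delete e at [1, 2, 3, 4] -> counters=[4,2,4,5,9,4,5,7]
Step 17: insert pck at [1, 2, 4, 6] -> counters=[4,3,5,5,10,4,6,7]
Step 18: insert lp at [1, 2, 4, 7] -> counters=[4,4,6,5,11,4,6,8]
Step 19: insert e at [1, 2, 3, 4] -> counters=[4,5,7,6,12,4,6,8]
Step 20: insert x at [0, 1, 3, 6] -> counters=[5,6,7,7,12,4,7,8]
Step 21: insert i at [0, 4, 5, 6] -> counters=[6,6,7,7,13,5,8,8]
Final counters=[6,6,7,7,13,5,8,8] -> 8 nonzero

Answer: 8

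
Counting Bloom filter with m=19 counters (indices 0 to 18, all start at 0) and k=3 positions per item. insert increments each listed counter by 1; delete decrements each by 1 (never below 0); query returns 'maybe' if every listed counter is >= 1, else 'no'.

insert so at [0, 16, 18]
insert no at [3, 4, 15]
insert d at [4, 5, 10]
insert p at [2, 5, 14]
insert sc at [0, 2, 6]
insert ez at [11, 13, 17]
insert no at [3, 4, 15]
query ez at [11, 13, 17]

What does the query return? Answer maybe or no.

Answer: maybe

Derivation:
Step 1: insert so at [0, 16, 18] -> counters=[1,0,0,0,0,0,0,0,0,0,0,0,0,0,0,0,1,0,1]
Step 2: insert no at [3, 4, 15] -> counters=[1,0,0,1,1,0,0,0,0,0,0,0,0,0,0,1,1,0,1]
Step 3: insert d at [4, 5, 10] -> counters=[1,0,0,1,2,1,0,0,0,0,1,0,0,0,0,1,1,0,1]
Step 4: insert p at [2, 5, 14] -> counters=[1,0,1,1,2,2,0,0,0,0,1,0,0,0,1,1,1,0,1]
Step 5: insert sc at [0, 2, 6] -> counters=[2,0,2,1,2,2,1,0,0,0,1,0,0,0,1,1,1,0,1]
Step 6: insert ez at [11, 13, 17] -> counters=[2,0,2,1,2,2,1,0,0,0,1,1,0,1,1,1,1,1,1]
Step 7: insert no at [3, 4, 15] -> counters=[2,0,2,2,3,2,1,0,0,0,1,1,0,1,1,2,1,1,1]
Query ez: check counters[11]=1 counters[13]=1 counters[17]=1 -> maybe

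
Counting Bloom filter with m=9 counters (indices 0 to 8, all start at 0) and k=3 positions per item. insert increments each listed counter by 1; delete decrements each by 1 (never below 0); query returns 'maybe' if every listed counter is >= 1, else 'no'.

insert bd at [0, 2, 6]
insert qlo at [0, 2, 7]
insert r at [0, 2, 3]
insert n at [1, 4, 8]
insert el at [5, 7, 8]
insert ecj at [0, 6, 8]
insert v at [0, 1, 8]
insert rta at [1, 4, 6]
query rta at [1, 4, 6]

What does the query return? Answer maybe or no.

Step 1: insert bd at [0, 2, 6] -> counters=[1,0,1,0,0,0,1,0,0]
Step 2: insert qlo at [0, 2, 7] -> counters=[2,0,2,0,0,0,1,1,0]
Step 3: insert r at [0, 2, 3] -> counters=[3,0,3,1,0,0,1,1,0]
Step 4: insert n at [1, 4, 8] -> counters=[3,1,3,1,1,0,1,1,1]
Step 5: insert el at [5, 7, 8] -> counters=[3,1,3,1,1,1,1,2,2]
Step 6: insert ecj at [0, 6, 8] -> counters=[4,1,3,1,1,1,2,2,3]
Step 7: insert v at [0, 1, 8] -> counters=[5,2,3,1,1,1,2,2,4]
Step 8: insert rta at [1, 4, 6] -> counters=[5,3,3,1,2,1,3,2,4]
Query rta: check counters[1]=3 counters[4]=2 counters[6]=3 -> maybe

Answer: maybe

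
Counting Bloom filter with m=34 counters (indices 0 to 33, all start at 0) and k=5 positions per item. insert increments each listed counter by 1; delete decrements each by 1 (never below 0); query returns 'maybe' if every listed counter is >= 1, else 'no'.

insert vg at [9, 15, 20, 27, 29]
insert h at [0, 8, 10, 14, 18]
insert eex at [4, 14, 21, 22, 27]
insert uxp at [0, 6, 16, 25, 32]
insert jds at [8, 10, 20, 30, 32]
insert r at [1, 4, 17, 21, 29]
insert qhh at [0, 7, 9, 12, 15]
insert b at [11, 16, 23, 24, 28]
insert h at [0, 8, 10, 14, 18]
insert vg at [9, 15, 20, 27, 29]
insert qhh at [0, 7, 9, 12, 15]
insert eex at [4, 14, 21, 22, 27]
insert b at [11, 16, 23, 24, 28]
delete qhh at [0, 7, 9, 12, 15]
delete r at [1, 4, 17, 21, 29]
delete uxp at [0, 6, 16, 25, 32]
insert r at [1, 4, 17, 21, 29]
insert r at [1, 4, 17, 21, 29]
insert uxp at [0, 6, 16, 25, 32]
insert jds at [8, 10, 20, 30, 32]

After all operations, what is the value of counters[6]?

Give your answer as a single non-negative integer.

Answer: 1

Derivation:
Step 1: insert vg at [9, 15, 20, 27, 29] -> counters=[0,0,0,0,0,0,0,0,0,1,0,0,0,0,0,1,0,0,0,0,1,0,0,0,0,0,0,1,0,1,0,0,0,0]
Step 2: insert h at [0, 8, 10, 14, 18] -> counters=[1,0,0,0,0,0,0,0,1,1,1,0,0,0,1,1,0,0,1,0,1,0,0,0,0,0,0,1,0,1,0,0,0,0]
Step 3: insert eex at [4, 14, 21, 22, 27] -> counters=[1,0,0,0,1,0,0,0,1,1,1,0,0,0,2,1,0,0,1,0,1,1,1,0,0,0,0,2,0,1,0,0,0,0]
Step 4: insert uxp at [0, 6, 16, 25, 32] -> counters=[2,0,0,0,1,0,1,0,1,1,1,0,0,0,2,1,1,0,1,0,1,1,1,0,0,1,0,2,0,1,0,0,1,0]
Step 5: insert jds at [8, 10, 20, 30, 32] -> counters=[2,0,0,0,1,0,1,0,2,1,2,0,0,0,2,1,1,0,1,0,2,1,1,0,0,1,0,2,0,1,1,0,2,0]
Step 6: insert r at [1, 4, 17, 21, 29] -> counters=[2,1,0,0,2,0,1,0,2,1,2,0,0,0,2,1,1,1,1,0,2,2,1,0,0,1,0,2,0,2,1,0,2,0]
Step 7: insert qhh at [0, 7, 9, 12, 15] -> counters=[3,1,0,0,2,0,1,1,2,2,2,0,1,0,2,2,1,1,1,0,2,2,1,0,0,1,0,2,0,2,1,0,2,0]
Step 8: insert b at [11, 16, 23, 24, 28] -> counters=[3,1,0,0,2,0,1,1,2,2,2,1,1,0,2,2,2,1,1,0,2,2,1,1,1,1,0,2,1,2,1,0,2,0]
Step 9: insert h at [0, 8, 10, 14, 18] -> counters=[4,1,0,0,2,0,1,1,3,2,3,1,1,0,3,2,2,1,2,0,2,2,1,1,1,1,0,2,1,2,1,0,2,0]
Step 10: insert vg at [9, 15, 20, 27, 29] -> counters=[4,1,0,0,2,0,1,1,3,3,3,1,1,0,3,3,2,1,2,0,3,2,1,1,1,1,0,3,1,3,1,0,2,0]
Step 11: insert qhh at [0, 7, 9, 12, 15] -> counters=[5,1,0,0,2,0,1,2,3,4,3,1,2,0,3,4,2,1,2,0,3,2,1,1,1,1,0,3,1,3,1,0,2,0]
Step 12: insert eex at [4, 14, 21, 22, 27] -> counters=[5,1,0,0,3,0,1,2,3,4,3,1,2,0,4,4,2,1,2,0,3,3,2,1,1,1,0,4,1,3,1,0,2,0]
Step 13: insert b at [11, 16, 23, 24, 28] -> counters=[5,1,0,0,3,0,1,2,3,4,3,2,2,0,4,4,3,1,2,0,3,3,2,2,2,1,0,4,2,3,1,0,2,0]
Step 14: delete qhh at [0, 7, 9, 12, 15] -> counters=[4,1,0,0,3,0,1,1,3,3,3,2,1,0,4,3,3,1,2,0,3,3,2,2,2,1,0,4,2,3,1,0,2,0]
Step 15: delete r at [1, 4, 17, 21, 29] -> counters=[4,0,0,0,2,0,1,1,3,3,3,2,1,0,4,3,3,0,2,0,3,2,2,2,2,1,0,4,2,2,1,0,2,0]
Step 16: delete uxp at [0, 6, 16, 25, 32] -> counters=[3,0,0,0,2,0,0,1,3,3,3,2,1,0,4,3,2,0,2,0,3,2,2,2,2,0,0,4,2,2,1,0,1,0]
Step 17: insert r at [1, 4, 17, 21, 29] -> counters=[3,1,0,0,3,0,0,1,3,3,3,2,1,0,4,3,2,1,2,0,3,3,2,2,2,0,0,4,2,3,1,0,1,0]
Step 18: insert r at [1, 4, 17, 21, 29] -> counters=[3,2,0,0,4,0,0,1,3,3,3,2,1,0,4,3,2,2,2,0,3,4,2,2,2,0,0,4,2,4,1,0,1,0]
Step 19: insert uxp at [0, 6, 16, 25, 32] -> counters=[4,2,0,0,4,0,1,1,3,3,3,2,1,0,4,3,3,2,2,0,3,4,2,2,2,1,0,4,2,4,1,0,2,0]
Step 20: insert jds at [8, 10, 20, 30, 32] -> counters=[4,2,0,0,4,0,1,1,4,3,4,2,1,0,4,3,3,2,2,0,4,4,2,2,2,1,0,4,2,4,2,0,3,0]
Final counters=[4,2,0,0,4,0,1,1,4,3,4,2,1,0,4,3,3,2,2,0,4,4,2,2,2,1,0,4,2,4,2,0,3,0] -> counters[6]=1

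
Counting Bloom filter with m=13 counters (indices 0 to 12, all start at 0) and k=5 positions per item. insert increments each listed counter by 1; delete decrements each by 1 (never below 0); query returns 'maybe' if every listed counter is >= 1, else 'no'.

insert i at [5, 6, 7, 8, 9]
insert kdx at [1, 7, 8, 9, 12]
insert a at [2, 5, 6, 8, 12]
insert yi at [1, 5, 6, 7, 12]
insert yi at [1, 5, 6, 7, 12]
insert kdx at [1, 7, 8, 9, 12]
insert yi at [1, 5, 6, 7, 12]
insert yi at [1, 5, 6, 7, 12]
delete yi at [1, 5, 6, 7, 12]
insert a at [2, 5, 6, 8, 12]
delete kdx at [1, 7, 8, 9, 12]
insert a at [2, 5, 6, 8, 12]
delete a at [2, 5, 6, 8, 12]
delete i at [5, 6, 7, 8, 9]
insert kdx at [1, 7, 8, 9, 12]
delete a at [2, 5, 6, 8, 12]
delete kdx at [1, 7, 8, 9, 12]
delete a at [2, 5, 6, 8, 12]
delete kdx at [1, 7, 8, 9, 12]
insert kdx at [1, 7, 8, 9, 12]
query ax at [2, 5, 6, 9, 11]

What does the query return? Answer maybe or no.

Step 1: insert i at [5, 6, 7, 8, 9] -> counters=[0,0,0,0,0,1,1,1,1,1,0,0,0]
Step 2: insert kdx at [1, 7, 8, 9, 12] -> counters=[0,1,0,0,0,1,1,2,2,2,0,0,1]
Step 3: insert a at [2, 5, 6, 8, 12] -> counters=[0,1,1,0,0,2,2,2,3,2,0,0,2]
Step 4: insert yi at [1, 5, 6, 7, 12] -> counters=[0,2,1,0,0,3,3,3,3,2,0,0,3]
Step 5: insert yi at [1, 5, 6, 7, 12] -> counters=[0,3,1,0,0,4,4,4,3,2,0,0,4]
Step 6: insert kdx at [1, 7, 8, 9, 12] -> counters=[0,4,1,0,0,4,4,5,4,3,0,0,5]
Step 7: insert yi at [1, 5, 6, 7, 12] -> counters=[0,5,1,0,0,5,5,6,4,3,0,0,6]
Step 8: insert yi at [1, 5, 6, 7, 12] -> counters=[0,6,1,0,0,6,6,7,4,3,0,0,7]
Step 9: delete yi at [1, 5, 6, 7, 12] -> counters=[0,5,1,0,0,5,5,6,4,3,0,0,6]
Step 10: insert a at [2, 5, 6, 8, 12] -> counters=[0,5,2,0,0,6,6,6,5,3,0,0,7]
Step 11: delete kdx at [1, 7, 8, 9, 12] -> counters=[0,4,2,0,0,6,6,5,4,2,0,0,6]
Step 12: insert a at [2, 5, 6, 8, 12] -> counters=[0,4,3,0,0,7,7,5,5,2,0,0,7]
Step 13: delete a at [2, 5, 6, 8, 12] -> counters=[0,4,2,0,0,6,6,5,4,2,0,0,6]
Step 14: delete i at [5, 6, 7, 8, 9] -> counters=[0,4,2,0,0,5,5,4,3,1,0,0,6]
Step 15: insert kdx at [1, 7, 8, 9, 12] -> counters=[0,5,2,0,0,5,5,5,4,2,0,0,7]
Step 16: delete a at [2, 5, 6, 8, 12] -> counters=[0,5,1,0,0,4,4,5,3,2,0,0,6]
Step 17: delete kdx at [1, 7, 8, 9, 12] -> counters=[0,4,1,0,0,4,4,4,2,1,0,0,5]
Step 18: delete a at [2, 5, 6, 8, 12] -> counters=[0,4,0,0,0,3,3,4,1,1,0,0,4]
Step 19: delete kdx at [1, 7, 8, 9, 12] -> counters=[0,3,0,0,0,3,3,3,0,0,0,0,3]
Step 20: insert kdx at [1, 7, 8, 9, 12] -> counters=[0,4,0,0,0,3,3,4,1,1,0,0,4]
Query ax: check counters[2]=0 counters[5]=3 counters[6]=3 counters[9]=1 counters[11]=0 -> no

Answer: no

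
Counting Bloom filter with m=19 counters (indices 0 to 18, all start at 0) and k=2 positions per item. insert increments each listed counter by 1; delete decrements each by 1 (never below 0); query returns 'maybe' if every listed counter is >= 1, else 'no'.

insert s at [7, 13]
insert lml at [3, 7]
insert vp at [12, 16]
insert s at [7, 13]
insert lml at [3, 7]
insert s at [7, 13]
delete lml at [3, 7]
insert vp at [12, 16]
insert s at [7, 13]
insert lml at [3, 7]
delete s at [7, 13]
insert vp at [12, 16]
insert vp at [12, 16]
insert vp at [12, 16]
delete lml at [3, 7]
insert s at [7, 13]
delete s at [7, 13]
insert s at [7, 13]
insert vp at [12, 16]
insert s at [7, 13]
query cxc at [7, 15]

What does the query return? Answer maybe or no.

Answer: no

Derivation:
Step 1: insert s at [7, 13] -> counters=[0,0,0,0,0,0,0,1,0,0,0,0,0,1,0,0,0,0,0]
Step 2: insert lml at [3, 7] -> counters=[0,0,0,1,0,0,0,2,0,0,0,0,0,1,0,0,0,0,0]
Step 3: insert vp at [12, 16] -> counters=[0,0,0,1,0,0,0,2,0,0,0,0,1,1,0,0,1,0,0]
Step 4: insert s at [7, 13] -> counters=[0,0,0,1,0,0,0,3,0,0,0,0,1,2,0,0,1,0,0]
Step 5: insert lml at [3, 7] -> counters=[0,0,0,2,0,0,0,4,0,0,0,0,1,2,0,0,1,0,0]
Step 6: insert s at [7, 13] -> counters=[0,0,0,2,0,0,0,5,0,0,0,0,1,3,0,0,1,0,0]
Step 7: delete lml at [3, 7] -> counters=[0,0,0,1,0,0,0,4,0,0,0,0,1,3,0,0,1,0,0]
Step 8: insert vp at [12, 16] -> counters=[0,0,0,1,0,0,0,4,0,0,0,0,2,3,0,0,2,0,0]
Step 9: insert s at [7, 13] -> counters=[0,0,0,1,0,0,0,5,0,0,0,0,2,4,0,0,2,0,0]
Step 10: insert lml at [3, 7] -> counters=[0,0,0,2,0,0,0,6,0,0,0,0,2,4,0,0,2,0,0]
Step 11: delete s at [7, 13] -> counters=[0,0,0,2,0,0,0,5,0,0,0,0,2,3,0,0,2,0,0]
Step 12: insert vp at [12, 16] -> counters=[0,0,0,2,0,0,0,5,0,0,0,0,3,3,0,0,3,0,0]
Step 13: insert vp at [12, 16] -> counters=[0,0,0,2,0,0,0,5,0,0,0,0,4,3,0,0,4,0,0]
Step 14: insert vp at [12, 16] -> counters=[0,0,0,2,0,0,0,5,0,0,0,0,5,3,0,0,5,0,0]
Step 15: delete lml at [3, 7] -> counters=[0,0,0,1,0,0,0,4,0,0,0,0,5,3,0,0,5,0,0]
Step 16: insert s at [7, 13] -> counters=[0,0,0,1,0,0,0,5,0,0,0,0,5,4,0,0,5,0,0]
Step 17: delete s at [7, 13] -> counters=[0,0,0,1,0,0,0,4,0,0,0,0,5,3,0,0,5,0,0]
Step 18: insert s at [7, 13] -> counters=[0,0,0,1,0,0,0,5,0,0,0,0,5,4,0,0,5,0,0]
Step 19: insert vp at [12, 16] -> counters=[0,0,0,1,0,0,0,5,0,0,0,0,6,4,0,0,6,0,0]
Step 20: insert s at [7, 13] -> counters=[0,0,0,1,0,0,0,6,0,0,0,0,6,5,0,0,6,0,0]
Query cxc: check counters[7]=6 counters[15]=0 -> no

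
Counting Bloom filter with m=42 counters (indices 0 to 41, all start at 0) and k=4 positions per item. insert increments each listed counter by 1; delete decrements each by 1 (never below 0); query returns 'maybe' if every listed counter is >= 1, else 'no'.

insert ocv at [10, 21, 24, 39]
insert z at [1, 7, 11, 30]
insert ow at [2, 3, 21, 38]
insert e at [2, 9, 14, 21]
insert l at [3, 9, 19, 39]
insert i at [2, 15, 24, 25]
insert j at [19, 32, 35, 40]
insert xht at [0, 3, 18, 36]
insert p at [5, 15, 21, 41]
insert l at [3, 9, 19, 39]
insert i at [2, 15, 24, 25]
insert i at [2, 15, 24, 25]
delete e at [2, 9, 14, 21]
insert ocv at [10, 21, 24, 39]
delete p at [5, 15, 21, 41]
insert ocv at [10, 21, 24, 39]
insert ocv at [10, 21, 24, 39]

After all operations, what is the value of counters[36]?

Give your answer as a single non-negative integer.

Answer: 1

Derivation:
Step 1: insert ocv at [10, 21, 24, 39] -> counters=[0,0,0,0,0,0,0,0,0,0,1,0,0,0,0,0,0,0,0,0,0,1,0,0,1,0,0,0,0,0,0,0,0,0,0,0,0,0,0,1,0,0]
Step 2: insert z at [1, 7, 11, 30] -> counters=[0,1,0,0,0,0,0,1,0,0,1,1,0,0,0,0,0,0,0,0,0,1,0,0,1,0,0,0,0,0,1,0,0,0,0,0,0,0,0,1,0,0]
Step 3: insert ow at [2, 3, 21, 38] -> counters=[0,1,1,1,0,0,0,1,0,0,1,1,0,0,0,0,0,0,0,0,0,2,0,0,1,0,0,0,0,0,1,0,0,0,0,0,0,0,1,1,0,0]
Step 4: insert e at [2, 9, 14, 21] -> counters=[0,1,2,1,0,0,0,1,0,1,1,1,0,0,1,0,0,0,0,0,0,3,0,0,1,0,0,0,0,0,1,0,0,0,0,0,0,0,1,1,0,0]
Step 5: insert l at [3, 9, 19, 39] -> counters=[0,1,2,2,0,0,0,1,0,2,1,1,0,0,1,0,0,0,0,1,0,3,0,0,1,0,0,0,0,0,1,0,0,0,0,0,0,0,1,2,0,0]
Step 6: insert i at [2, 15, 24, 25] -> counters=[0,1,3,2,0,0,0,1,0,2,1,1,0,0,1,1,0,0,0,1,0,3,0,0,2,1,0,0,0,0,1,0,0,0,0,0,0,0,1,2,0,0]
Step 7: insert j at [19, 32, 35, 40] -> counters=[0,1,3,2,0,0,0,1,0,2,1,1,0,0,1,1,0,0,0,2,0,3,0,0,2,1,0,0,0,0,1,0,1,0,0,1,0,0,1,2,1,0]
Step 8: insert xht at [0, 3, 18, 36] -> counters=[1,1,3,3,0,0,0,1,0,2,1,1,0,0,1,1,0,0,1,2,0,3,0,0,2,1,0,0,0,0,1,0,1,0,0,1,1,0,1,2,1,0]
Step 9: insert p at [5, 15, 21, 41] -> counters=[1,1,3,3,0,1,0,1,0,2,1,1,0,0,1,2,0,0,1,2,0,4,0,0,2,1,0,0,0,0,1,0,1,0,0,1,1,0,1,2,1,1]
Step 10: insert l at [3, 9, 19, 39] -> counters=[1,1,3,4,0,1,0,1,0,3,1,1,0,0,1,2,0,0,1,3,0,4,0,0,2,1,0,0,0,0,1,0,1,0,0,1,1,0,1,3,1,1]
Step 11: insert i at [2, 15, 24, 25] -> counters=[1,1,4,4,0,1,0,1,0,3,1,1,0,0,1,3,0,0,1,3,0,4,0,0,3,2,0,0,0,0,1,0,1,0,0,1,1,0,1,3,1,1]
Step 12: insert i at [2, 15, 24, 25] -> counters=[1,1,5,4,0,1,0,1,0,3,1,1,0,0,1,4,0,0,1,3,0,4,0,0,4,3,0,0,0,0,1,0,1,0,0,1,1,0,1,3,1,1]
Step 13: delete e at [2, 9, 14, 21] -> counters=[1,1,4,4,0,1,0,1,0,2,1,1,0,0,0,4,0,0,1,3,0,3,0,0,4,3,0,0,0,0,1,0,1,0,0,1,1,0,1,3,1,1]
Step 14: insert ocv at [10, 21, 24, 39] -> counters=[1,1,4,4,0,1,0,1,0,2,2,1,0,0,0,4,0,0,1,3,0,4,0,0,5,3,0,0,0,0,1,0,1,0,0,1,1,0,1,4,1,1]
Step 15: delete p at [5, 15, 21, 41] -> counters=[1,1,4,4,0,0,0,1,0,2,2,1,0,0,0,3,0,0,1,3,0,3,0,0,5,3,0,0,0,0,1,0,1,0,0,1,1,0,1,4,1,0]
Step 16: insert ocv at [10, 21, 24, 39] -> counters=[1,1,4,4,0,0,0,1,0,2,3,1,0,0,0,3,0,0,1,3,0,4,0,0,6,3,0,0,0,0,1,0,1,0,0,1,1,0,1,5,1,0]
Step 17: insert ocv at [10, 21, 24, 39] -> counters=[1,1,4,4,0,0,0,1,0,2,4,1,0,0,0,3,0,0,1,3,0,5,0,0,7,3,0,0,0,0,1,0,1,0,0,1,1,0,1,6,1,0]
Final counters=[1,1,4,4,0,0,0,1,0,2,4,1,0,0,0,3,0,0,1,3,0,5,0,0,7,3,0,0,0,0,1,0,1,0,0,1,1,0,1,6,1,0] -> counters[36]=1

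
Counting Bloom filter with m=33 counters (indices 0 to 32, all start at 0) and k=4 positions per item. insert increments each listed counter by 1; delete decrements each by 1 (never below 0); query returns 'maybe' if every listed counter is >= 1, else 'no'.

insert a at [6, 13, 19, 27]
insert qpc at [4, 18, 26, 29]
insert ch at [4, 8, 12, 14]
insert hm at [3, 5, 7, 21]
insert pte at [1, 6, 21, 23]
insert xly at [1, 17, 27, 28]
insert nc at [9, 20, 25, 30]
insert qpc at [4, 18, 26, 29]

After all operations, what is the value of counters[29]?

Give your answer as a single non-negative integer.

Step 1: insert a at [6, 13, 19, 27] -> counters=[0,0,0,0,0,0,1,0,0,0,0,0,0,1,0,0,0,0,0,1,0,0,0,0,0,0,0,1,0,0,0,0,0]
Step 2: insert qpc at [4, 18, 26, 29] -> counters=[0,0,0,0,1,0,1,0,0,0,0,0,0,1,0,0,0,0,1,1,0,0,0,0,0,0,1,1,0,1,0,0,0]
Step 3: insert ch at [4, 8, 12, 14] -> counters=[0,0,0,0,2,0,1,0,1,0,0,0,1,1,1,0,0,0,1,1,0,0,0,0,0,0,1,1,0,1,0,0,0]
Step 4: insert hm at [3, 5, 7, 21] -> counters=[0,0,0,1,2,1,1,1,1,0,0,0,1,1,1,0,0,0,1,1,0,1,0,0,0,0,1,1,0,1,0,0,0]
Step 5: insert pte at [1, 6, 21, 23] -> counters=[0,1,0,1,2,1,2,1,1,0,0,0,1,1,1,0,0,0,1,1,0,2,0,1,0,0,1,1,0,1,0,0,0]
Step 6: insert xly at [1, 17, 27, 28] -> counters=[0,2,0,1,2,1,2,1,1,0,0,0,1,1,1,0,0,1,1,1,0,2,0,1,0,0,1,2,1,1,0,0,0]
Step 7: insert nc at [9, 20, 25, 30] -> counters=[0,2,0,1,2,1,2,1,1,1,0,0,1,1,1,0,0,1,1,1,1,2,0,1,0,1,1,2,1,1,1,0,0]
Step 8: insert qpc at [4, 18, 26, 29] -> counters=[0,2,0,1,3,1,2,1,1,1,0,0,1,1,1,0,0,1,2,1,1,2,0,1,0,1,2,2,1,2,1,0,0]
Final counters=[0,2,0,1,3,1,2,1,1,1,0,0,1,1,1,0,0,1,2,1,1,2,0,1,0,1,2,2,1,2,1,0,0] -> counters[29]=2

Answer: 2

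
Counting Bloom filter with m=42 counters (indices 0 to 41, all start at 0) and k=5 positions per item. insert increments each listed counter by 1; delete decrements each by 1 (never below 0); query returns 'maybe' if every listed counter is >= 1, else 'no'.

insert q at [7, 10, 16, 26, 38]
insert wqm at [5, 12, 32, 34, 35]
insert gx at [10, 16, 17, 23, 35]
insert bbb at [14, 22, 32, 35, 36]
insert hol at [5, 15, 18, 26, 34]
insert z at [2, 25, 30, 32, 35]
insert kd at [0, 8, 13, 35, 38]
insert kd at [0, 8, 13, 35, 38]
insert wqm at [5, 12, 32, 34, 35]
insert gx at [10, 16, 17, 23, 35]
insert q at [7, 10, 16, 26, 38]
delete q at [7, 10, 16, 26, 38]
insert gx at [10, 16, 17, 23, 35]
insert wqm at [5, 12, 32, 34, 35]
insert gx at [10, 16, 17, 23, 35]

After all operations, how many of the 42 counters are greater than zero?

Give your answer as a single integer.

Step 1: insert q at [7, 10, 16, 26, 38] -> counters=[0,0,0,0,0,0,0,1,0,0,1,0,0,0,0,0,1,0,0,0,0,0,0,0,0,0,1,0,0,0,0,0,0,0,0,0,0,0,1,0,0,0]
Step 2: insert wqm at [5, 12, 32, 34, 35] -> counters=[0,0,0,0,0,1,0,1,0,0,1,0,1,0,0,0,1,0,0,0,0,0,0,0,0,0,1,0,0,0,0,0,1,0,1,1,0,0,1,0,0,0]
Step 3: insert gx at [10, 16, 17, 23, 35] -> counters=[0,0,0,0,0,1,0,1,0,0,2,0,1,0,0,0,2,1,0,0,0,0,0,1,0,0,1,0,0,0,0,0,1,0,1,2,0,0,1,0,0,0]
Step 4: insert bbb at [14, 22, 32, 35, 36] -> counters=[0,0,0,0,0,1,0,1,0,0,2,0,1,0,1,0,2,1,0,0,0,0,1,1,0,0,1,0,0,0,0,0,2,0,1,3,1,0,1,0,0,0]
Step 5: insert hol at [5, 15, 18, 26, 34] -> counters=[0,0,0,0,0,2,0,1,0,0,2,0,1,0,1,1,2,1,1,0,0,0,1,1,0,0,2,0,0,0,0,0,2,0,2,3,1,0,1,0,0,0]
Step 6: insert z at [2, 25, 30, 32, 35] -> counters=[0,0,1,0,0,2,0,1,0,0,2,0,1,0,1,1,2,1,1,0,0,0,1,1,0,1,2,0,0,0,1,0,3,0,2,4,1,0,1,0,0,0]
Step 7: insert kd at [0, 8, 13, 35, 38] -> counters=[1,0,1,0,0,2,0,1,1,0,2,0,1,1,1,1,2,1,1,0,0,0,1,1,0,1,2,0,0,0,1,0,3,0,2,5,1,0,2,0,0,0]
Step 8: insert kd at [0, 8, 13, 35, 38] -> counters=[2,0,1,0,0,2,0,1,2,0,2,0,1,2,1,1,2,1,1,0,0,0,1,1,0,1,2,0,0,0,1,0,3,0,2,6,1,0,3,0,0,0]
Step 9: insert wqm at [5, 12, 32, 34, 35] -> counters=[2,0,1,0,0,3,0,1,2,0,2,0,2,2,1,1,2,1,1,0,0,0,1,1,0,1,2,0,0,0,1,0,4,0,3,7,1,0,3,0,0,0]
Step 10: insert gx at [10, 16, 17, 23, 35] -> counters=[2,0,1,0,0,3,0,1,2,0,3,0,2,2,1,1,3,2,1,0,0,0,1,2,0,1,2,0,0,0,1,0,4,0,3,8,1,0,3,0,0,0]
Step 11: insert q at [7, 10, 16, 26, 38] -> counters=[2,0,1,0,0,3,0,2,2,0,4,0,2,2,1,1,4,2,1,0,0,0,1,2,0,1,3,0,0,0,1,0,4,0,3,8,1,0,4,0,0,0]
Step 12: delete q at [7, 10, 16, 26, 38] -> counters=[2,0,1,0,0,3,0,1,2,0,3,0,2,2,1,1,3,2,1,0,0,0,1,2,0,1,2,0,0,0,1,0,4,0,3,8,1,0,3,0,0,0]
Step 13: insert gx at [10, 16, 17, 23, 35] -> counters=[2,0,1,0,0,3,0,1,2,0,4,0,2,2,1,1,4,3,1,0,0,0,1,3,0,1,2,0,0,0,1,0,4,0,3,9,1,0,3,0,0,0]
Step 14: insert wqm at [5, 12, 32, 34, 35] -> counters=[2,0,1,0,0,4,0,1,2,0,4,0,3,2,1,1,4,3,1,0,0,0,1,3,0,1,2,0,0,0,1,0,5,0,4,10,1,0,3,0,0,0]
Step 15: insert gx at [10, 16, 17, 23, 35] -> counters=[2,0,1,0,0,4,0,1,2,0,5,0,3,2,1,1,5,4,1,0,0,0,1,4,0,1,2,0,0,0,1,0,5,0,4,11,1,0,3,0,0,0]
Final counters=[2,0,1,0,0,4,0,1,2,0,5,0,3,2,1,1,5,4,1,0,0,0,1,4,0,1,2,0,0,0,1,0,5,0,4,11,1,0,3,0,0,0] -> 23 nonzero

Answer: 23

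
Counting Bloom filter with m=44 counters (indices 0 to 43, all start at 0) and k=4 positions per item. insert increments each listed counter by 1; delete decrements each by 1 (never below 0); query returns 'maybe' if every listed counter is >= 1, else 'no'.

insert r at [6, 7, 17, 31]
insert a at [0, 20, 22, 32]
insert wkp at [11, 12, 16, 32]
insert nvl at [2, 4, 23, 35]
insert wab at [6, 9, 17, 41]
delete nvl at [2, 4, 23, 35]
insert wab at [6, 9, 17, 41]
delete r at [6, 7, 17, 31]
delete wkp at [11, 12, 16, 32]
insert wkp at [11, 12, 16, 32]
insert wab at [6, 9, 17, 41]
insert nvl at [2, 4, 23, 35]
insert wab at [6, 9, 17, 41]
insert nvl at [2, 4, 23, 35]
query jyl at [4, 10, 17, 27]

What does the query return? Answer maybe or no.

Step 1: insert r at [6, 7, 17, 31] -> counters=[0,0,0,0,0,0,1,1,0,0,0,0,0,0,0,0,0,1,0,0,0,0,0,0,0,0,0,0,0,0,0,1,0,0,0,0,0,0,0,0,0,0,0,0]
Step 2: insert a at [0, 20, 22, 32] -> counters=[1,0,0,0,0,0,1,1,0,0,0,0,0,0,0,0,0,1,0,0,1,0,1,0,0,0,0,0,0,0,0,1,1,0,0,0,0,0,0,0,0,0,0,0]
Step 3: insert wkp at [11, 12, 16, 32] -> counters=[1,0,0,0,0,0,1,1,0,0,0,1,1,0,0,0,1,1,0,0,1,0,1,0,0,0,0,0,0,0,0,1,2,0,0,0,0,0,0,0,0,0,0,0]
Step 4: insert nvl at [2, 4, 23, 35] -> counters=[1,0,1,0,1,0,1,1,0,0,0,1,1,0,0,0,1,1,0,0,1,0,1,1,0,0,0,0,0,0,0,1,2,0,0,1,0,0,0,0,0,0,0,0]
Step 5: insert wab at [6, 9, 17, 41] -> counters=[1,0,1,0,1,0,2,1,0,1,0,1,1,0,0,0,1,2,0,0,1,0,1,1,0,0,0,0,0,0,0,1,2,0,0,1,0,0,0,0,0,1,0,0]
Step 6: delete nvl at [2, 4, 23, 35] -> counters=[1,0,0,0,0,0,2,1,0,1,0,1,1,0,0,0,1,2,0,0,1,0,1,0,0,0,0,0,0,0,0,1,2,0,0,0,0,0,0,0,0,1,0,0]
Step 7: insert wab at [6, 9, 17, 41] -> counters=[1,0,0,0,0,0,3,1,0,2,0,1,1,0,0,0,1,3,0,0,1,0,1,0,0,0,0,0,0,0,0,1,2,0,0,0,0,0,0,0,0,2,0,0]
Step 8: delete r at [6, 7, 17, 31] -> counters=[1,0,0,0,0,0,2,0,0,2,0,1,1,0,0,0,1,2,0,0,1,0,1,0,0,0,0,0,0,0,0,0,2,0,0,0,0,0,0,0,0,2,0,0]
Step 9: delete wkp at [11, 12, 16, 32] -> counters=[1,0,0,0,0,0,2,0,0,2,0,0,0,0,0,0,0,2,0,0,1,0,1,0,0,0,0,0,0,0,0,0,1,0,0,0,0,0,0,0,0,2,0,0]
Step 10: insert wkp at [11, 12, 16, 32] -> counters=[1,0,0,0,0,0,2,0,0,2,0,1,1,0,0,0,1,2,0,0,1,0,1,0,0,0,0,0,0,0,0,0,2,0,0,0,0,0,0,0,0,2,0,0]
Step 11: insert wab at [6, 9, 17, 41] -> counters=[1,0,0,0,0,0,3,0,0,3,0,1,1,0,0,0,1,3,0,0,1,0,1,0,0,0,0,0,0,0,0,0,2,0,0,0,0,0,0,0,0,3,0,0]
Step 12: insert nvl at [2, 4, 23, 35] -> counters=[1,0,1,0,1,0,3,0,0,3,0,1,1,0,0,0,1,3,0,0,1,0,1,1,0,0,0,0,0,0,0,0,2,0,0,1,0,0,0,0,0,3,0,0]
Step 13: insert wab at [6, 9, 17, 41] -> counters=[1,0,1,0,1,0,4,0,0,4,0,1,1,0,0,0,1,4,0,0,1,0,1,1,0,0,0,0,0,0,0,0,2,0,0,1,0,0,0,0,0,4,0,0]
Step 14: insert nvl at [2, 4, 23, 35] -> counters=[1,0,2,0,2,0,4,0,0,4,0,1,1,0,0,0,1,4,0,0,1,0,1,2,0,0,0,0,0,0,0,0,2,0,0,2,0,0,0,0,0,4,0,0]
Query jyl: check counters[4]=2 counters[10]=0 counters[17]=4 counters[27]=0 -> no

Answer: no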